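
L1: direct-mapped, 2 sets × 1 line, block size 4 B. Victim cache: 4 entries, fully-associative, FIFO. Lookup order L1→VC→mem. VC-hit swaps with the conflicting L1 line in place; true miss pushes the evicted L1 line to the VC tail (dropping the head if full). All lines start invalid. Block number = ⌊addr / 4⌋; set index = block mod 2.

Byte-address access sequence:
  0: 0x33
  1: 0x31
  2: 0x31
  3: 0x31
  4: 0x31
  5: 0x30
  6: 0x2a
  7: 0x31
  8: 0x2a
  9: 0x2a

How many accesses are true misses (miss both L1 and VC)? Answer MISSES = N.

#0 0x33→b12/s0 MISS; vc=[]
#1 0x31→b12/s0 L1-HIT; vc=[]
#2 0x31→b12/s0 L1-HIT; vc=[]
#3 0x31→b12/s0 L1-HIT; vc=[]
#4 0x31→b12/s0 L1-HIT; vc=[]
#5 0x30→b12/s0 L1-HIT; vc=[]
#6 0x2a→b10/s0 MISS; vc=[12]
#7 0x31→b12/s0 VC-HIT; vc=[10]
#8 0x2a→b10/s0 VC-HIT; vc=[12]
#9 0x2a→b10/s0 L1-HIT; vc=[12]

MISSES = 2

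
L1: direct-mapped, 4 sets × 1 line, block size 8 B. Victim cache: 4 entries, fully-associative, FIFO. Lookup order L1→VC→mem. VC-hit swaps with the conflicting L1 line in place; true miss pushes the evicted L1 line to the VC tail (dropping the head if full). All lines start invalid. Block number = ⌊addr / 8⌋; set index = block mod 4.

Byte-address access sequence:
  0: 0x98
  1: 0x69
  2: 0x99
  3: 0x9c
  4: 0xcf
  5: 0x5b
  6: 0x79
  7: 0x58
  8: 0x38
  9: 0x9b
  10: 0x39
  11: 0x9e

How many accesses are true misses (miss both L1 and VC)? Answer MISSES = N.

MISSES = 6

#0 0x98→b19/s3 MISS; vc=[]
#1 0x69→b13/s1 MISS; vc=[]
#2 0x99→b19/s3 L1-HIT; vc=[]
#3 0x9c→b19/s3 L1-HIT; vc=[]
#4 0xcf→b25/s1 MISS; vc=[13]
#5 0x5b→b11/s3 MISS; vc=[13,19]
#6 0x79→b15/s3 MISS; vc=[13,19,11]
#7 0x58→b11/s3 VC-HIT; vc=[13,19,15]
#8 0x38→b7/s3 MISS; vc=[13,19,15,11]
#9 0x9b→b19/s3 VC-HIT; vc=[13,7,15,11]
#10 0x39→b7/s3 VC-HIT; vc=[13,19,15,11]
#11 0x9e→b19/s3 VC-HIT; vc=[13,7,15,11]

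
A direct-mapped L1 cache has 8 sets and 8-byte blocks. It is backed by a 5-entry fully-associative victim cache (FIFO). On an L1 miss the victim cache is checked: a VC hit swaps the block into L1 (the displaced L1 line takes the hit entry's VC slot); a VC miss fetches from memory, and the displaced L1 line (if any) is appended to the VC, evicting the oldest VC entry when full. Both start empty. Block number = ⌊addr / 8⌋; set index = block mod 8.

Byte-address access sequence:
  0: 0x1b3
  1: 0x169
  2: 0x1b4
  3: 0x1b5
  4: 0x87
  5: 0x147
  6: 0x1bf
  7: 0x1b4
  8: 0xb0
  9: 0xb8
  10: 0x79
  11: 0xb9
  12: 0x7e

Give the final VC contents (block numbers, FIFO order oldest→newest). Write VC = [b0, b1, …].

VC = [16, 54, 55, 23]

#0 0x1b3→b54/s6 MISS; vc=[]
#1 0x169→b45/s5 MISS; vc=[]
#2 0x1b4→b54/s6 L1-HIT; vc=[]
#3 0x1b5→b54/s6 L1-HIT; vc=[]
#4 0x87→b16/s0 MISS; vc=[]
#5 0x147→b40/s0 MISS; vc=[16]
#6 0x1bf→b55/s7 MISS; vc=[16]
#7 0x1b4→b54/s6 L1-HIT; vc=[16]
#8 0xb0→b22/s6 MISS; vc=[16,54]
#9 0xb8→b23/s7 MISS; vc=[16,54,55]
#10 0x79→b15/s7 MISS; vc=[16,54,55,23]
#11 0xb9→b23/s7 VC-HIT; vc=[16,54,55,15]
#12 0x7e→b15/s7 VC-HIT; vc=[16,54,55,23]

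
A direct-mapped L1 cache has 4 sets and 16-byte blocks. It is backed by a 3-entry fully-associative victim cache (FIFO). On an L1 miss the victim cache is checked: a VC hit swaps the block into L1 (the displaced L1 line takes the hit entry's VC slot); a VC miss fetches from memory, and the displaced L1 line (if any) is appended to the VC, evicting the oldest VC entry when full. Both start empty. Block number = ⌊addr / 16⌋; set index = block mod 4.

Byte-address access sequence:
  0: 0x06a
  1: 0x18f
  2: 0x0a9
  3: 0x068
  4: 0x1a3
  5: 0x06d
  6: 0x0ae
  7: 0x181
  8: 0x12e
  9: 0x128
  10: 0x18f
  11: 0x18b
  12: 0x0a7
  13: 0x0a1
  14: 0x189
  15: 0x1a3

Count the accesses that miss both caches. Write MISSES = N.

0: 0x6a (blk 6, set 2) → MISS  vc=[]
1: 0x18f (blk 24, set 0) → MISS  vc=[]
2: 0xa9 (blk 10, set 2) → MISS  vc=[6]
3: 0x68 (blk 6, set 2) → VC-HIT  vc=[10]
4: 0x1a3 (blk 26, set 2) → MISS  vc=[10, 6]
5: 0x6d (blk 6, set 2) → VC-HIT  vc=[10, 26]
6: 0xae (blk 10, set 2) → VC-HIT  vc=[6, 26]
7: 0x181 (blk 24, set 0) → L1-HIT  vc=[6, 26]
8: 0x12e (blk 18, set 2) → MISS  vc=[6, 26, 10]
9: 0x128 (blk 18, set 2) → L1-HIT  vc=[6, 26, 10]
10: 0x18f (blk 24, set 0) → L1-HIT  vc=[6, 26, 10]
11: 0x18b (blk 24, set 0) → L1-HIT  vc=[6, 26, 10]
12: 0xa7 (blk 10, set 2) → VC-HIT  vc=[6, 26, 18]
13: 0xa1 (blk 10, set 2) → L1-HIT  vc=[6, 26, 18]
14: 0x189 (blk 24, set 0) → L1-HIT  vc=[6, 26, 18]
15: 0x1a3 (blk 26, set 2) → VC-HIT  vc=[6, 10, 18]

MISSES = 5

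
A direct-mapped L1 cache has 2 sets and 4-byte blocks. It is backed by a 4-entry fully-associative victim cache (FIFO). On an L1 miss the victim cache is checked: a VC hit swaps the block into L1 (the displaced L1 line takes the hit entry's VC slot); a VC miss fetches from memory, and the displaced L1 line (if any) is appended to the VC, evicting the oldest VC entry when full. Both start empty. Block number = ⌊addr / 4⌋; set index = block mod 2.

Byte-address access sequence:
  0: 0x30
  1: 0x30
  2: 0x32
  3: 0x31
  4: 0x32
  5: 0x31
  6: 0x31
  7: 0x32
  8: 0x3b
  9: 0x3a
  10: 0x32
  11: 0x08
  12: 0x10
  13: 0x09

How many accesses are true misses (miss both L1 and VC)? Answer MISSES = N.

MISSES = 4

#0 0x30→b12/s0 MISS; vc=[]
#1 0x30→b12/s0 L1-HIT; vc=[]
#2 0x32→b12/s0 L1-HIT; vc=[]
#3 0x31→b12/s0 L1-HIT; vc=[]
#4 0x32→b12/s0 L1-HIT; vc=[]
#5 0x31→b12/s0 L1-HIT; vc=[]
#6 0x31→b12/s0 L1-HIT; vc=[]
#7 0x32→b12/s0 L1-HIT; vc=[]
#8 0x3b→b14/s0 MISS; vc=[12]
#9 0x3a→b14/s0 L1-HIT; vc=[12]
#10 0x32→b12/s0 VC-HIT; vc=[14]
#11 0x8→b2/s0 MISS; vc=[14,12]
#12 0x10→b4/s0 MISS; vc=[14,12,2]
#13 0x9→b2/s0 VC-HIT; vc=[14,12,4]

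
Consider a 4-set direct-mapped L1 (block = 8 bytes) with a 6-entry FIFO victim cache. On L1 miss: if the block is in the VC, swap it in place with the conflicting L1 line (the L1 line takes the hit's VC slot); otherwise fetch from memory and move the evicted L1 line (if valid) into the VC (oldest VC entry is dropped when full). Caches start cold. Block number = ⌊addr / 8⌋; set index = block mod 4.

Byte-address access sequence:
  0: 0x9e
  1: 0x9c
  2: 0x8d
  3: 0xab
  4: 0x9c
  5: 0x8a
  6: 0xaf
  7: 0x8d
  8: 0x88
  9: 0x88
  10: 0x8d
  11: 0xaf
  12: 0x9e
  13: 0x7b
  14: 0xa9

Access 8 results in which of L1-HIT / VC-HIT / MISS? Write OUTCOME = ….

OUTCOME = L1-HIT

  [0] addr=0x9e blk=19 s=3: MISS | VC []
  [1] addr=0x9c blk=19 s=3: L1-HIT | VC []
  [2] addr=0x8d blk=17 s=1: MISS | VC []
  [3] addr=0xab blk=21 s=1: MISS | VC [17]
  [4] addr=0x9c blk=19 s=3: L1-HIT | VC [17]
  [5] addr=0x8a blk=17 s=1: VC-HIT | VC [21]
  [6] addr=0xaf blk=21 s=1: VC-HIT | VC [17]
  [7] addr=0x8d blk=17 s=1: VC-HIT | VC [21]
  [8] addr=0x88 blk=17 s=1: L1-HIT | VC [21]
  [9] addr=0x88 blk=17 s=1: L1-HIT | VC [21]
  [10] addr=0x8d blk=17 s=1: L1-HIT | VC [21]
  [11] addr=0xaf blk=21 s=1: VC-HIT | VC [17]
  [12] addr=0x9e blk=19 s=3: L1-HIT | VC [17]
  [13] addr=0x7b blk=15 s=3: MISS | VC [17, 19]
  [14] addr=0xa9 blk=21 s=1: L1-HIT | VC [17, 19]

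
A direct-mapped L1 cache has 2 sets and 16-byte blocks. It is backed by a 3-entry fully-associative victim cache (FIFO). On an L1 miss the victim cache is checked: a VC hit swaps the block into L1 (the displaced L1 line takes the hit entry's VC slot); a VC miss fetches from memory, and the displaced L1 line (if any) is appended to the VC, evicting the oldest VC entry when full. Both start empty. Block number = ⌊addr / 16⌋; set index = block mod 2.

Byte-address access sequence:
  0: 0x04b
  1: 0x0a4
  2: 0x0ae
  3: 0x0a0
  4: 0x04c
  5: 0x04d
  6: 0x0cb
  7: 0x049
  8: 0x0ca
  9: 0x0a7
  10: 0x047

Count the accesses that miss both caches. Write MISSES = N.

  [0] addr=0x4b blk=4 s=0: MISS | VC []
  [1] addr=0xa4 blk=10 s=0: MISS | VC [4]
  [2] addr=0xae blk=10 s=0: L1-HIT | VC [4]
  [3] addr=0xa0 blk=10 s=0: L1-HIT | VC [4]
  [4] addr=0x4c blk=4 s=0: VC-HIT | VC [10]
  [5] addr=0x4d blk=4 s=0: L1-HIT | VC [10]
  [6] addr=0xcb blk=12 s=0: MISS | VC [10, 4]
  [7] addr=0x49 blk=4 s=0: VC-HIT | VC [10, 12]
  [8] addr=0xca blk=12 s=0: VC-HIT | VC [10, 4]
  [9] addr=0xa7 blk=10 s=0: VC-HIT | VC [12, 4]
  [10] addr=0x47 blk=4 s=0: VC-HIT | VC [12, 10]

MISSES = 3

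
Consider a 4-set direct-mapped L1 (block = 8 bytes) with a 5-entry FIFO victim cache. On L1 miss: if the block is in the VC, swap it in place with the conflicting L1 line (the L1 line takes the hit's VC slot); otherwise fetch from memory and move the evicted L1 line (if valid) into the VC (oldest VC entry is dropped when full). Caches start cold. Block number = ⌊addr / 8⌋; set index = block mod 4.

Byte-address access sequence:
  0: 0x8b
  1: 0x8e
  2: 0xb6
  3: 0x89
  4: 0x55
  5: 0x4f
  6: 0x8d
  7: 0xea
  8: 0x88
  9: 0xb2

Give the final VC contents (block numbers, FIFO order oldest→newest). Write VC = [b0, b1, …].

#0 0x8b→b17/s1 MISS; vc=[]
#1 0x8e→b17/s1 L1-HIT; vc=[]
#2 0xb6→b22/s2 MISS; vc=[]
#3 0x89→b17/s1 L1-HIT; vc=[]
#4 0x55→b10/s2 MISS; vc=[22]
#5 0x4f→b9/s1 MISS; vc=[22,17]
#6 0x8d→b17/s1 VC-HIT; vc=[22,9]
#7 0xea→b29/s1 MISS; vc=[22,9,17]
#8 0x88→b17/s1 VC-HIT; vc=[22,9,29]
#9 0xb2→b22/s2 VC-HIT; vc=[10,9,29]

VC = [10, 9, 29]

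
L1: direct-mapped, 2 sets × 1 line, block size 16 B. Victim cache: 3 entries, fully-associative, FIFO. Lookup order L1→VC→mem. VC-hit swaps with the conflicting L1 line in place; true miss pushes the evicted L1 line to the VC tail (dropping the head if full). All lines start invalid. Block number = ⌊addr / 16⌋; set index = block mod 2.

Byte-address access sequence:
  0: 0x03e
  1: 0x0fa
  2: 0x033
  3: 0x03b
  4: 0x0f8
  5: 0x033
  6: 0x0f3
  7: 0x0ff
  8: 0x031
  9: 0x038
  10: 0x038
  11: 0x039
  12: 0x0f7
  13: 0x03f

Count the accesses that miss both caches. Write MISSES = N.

MISSES = 2

#0 0x3e→b3/s1 MISS; vc=[]
#1 0xfa→b15/s1 MISS; vc=[3]
#2 0x33→b3/s1 VC-HIT; vc=[15]
#3 0x3b→b3/s1 L1-HIT; vc=[15]
#4 0xf8→b15/s1 VC-HIT; vc=[3]
#5 0x33→b3/s1 VC-HIT; vc=[15]
#6 0xf3→b15/s1 VC-HIT; vc=[3]
#7 0xff→b15/s1 L1-HIT; vc=[3]
#8 0x31→b3/s1 VC-HIT; vc=[15]
#9 0x38→b3/s1 L1-HIT; vc=[15]
#10 0x38→b3/s1 L1-HIT; vc=[15]
#11 0x39→b3/s1 L1-HIT; vc=[15]
#12 0xf7→b15/s1 VC-HIT; vc=[3]
#13 0x3f→b3/s1 VC-HIT; vc=[15]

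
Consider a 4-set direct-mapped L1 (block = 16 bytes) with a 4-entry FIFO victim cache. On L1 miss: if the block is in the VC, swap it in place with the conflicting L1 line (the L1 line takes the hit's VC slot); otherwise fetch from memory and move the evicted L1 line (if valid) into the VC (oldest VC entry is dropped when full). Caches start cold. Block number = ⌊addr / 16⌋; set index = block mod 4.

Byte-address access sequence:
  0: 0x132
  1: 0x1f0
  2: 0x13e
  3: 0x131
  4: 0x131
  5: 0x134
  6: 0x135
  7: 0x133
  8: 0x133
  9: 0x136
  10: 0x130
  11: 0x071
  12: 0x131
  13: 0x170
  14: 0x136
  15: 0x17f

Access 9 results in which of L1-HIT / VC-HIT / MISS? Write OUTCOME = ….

OUTCOME = L1-HIT

0: 0x132 (blk 19, set 3) → MISS  vc=[]
1: 0x1f0 (blk 31, set 3) → MISS  vc=[19]
2: 0x13e (blk 19, set 3) → VC-HIT  vc=[31]
3: 0x131 (blk 19, set 3) → L1-HIT  vc=[31]
4: 0x131 (blk 19, set 3) → L1-HIT  vc=[31]
5: 0x134 (blk 19, set 3) → L1-HIT  vc=[31]
6: 0x135 (blk 19, set 3) → L1-HIT  vc=[31]
7: 0x133 (blk 19, set 3) → L1-HIT  vc=[31]
8: 0x133 (blk 19, set 3) → L1-HIT  vc=[31]
9: 0x136 (blk 19, set 3) → L1-HIT  vc=[31]
10: 0x130 (blk 19, set 3) → L1-HIT  vc=[31]
11: 0x71 (blk 7, set 3) → MISS  vc=[31, 19]
12: 0x131 (blk 19, set 3) → VC-HIT  vc=[31, 7]
13: 0x170 (blk 23, set 3) → MISS  vc=[31, 7, 19]
14: 0x136 (blk 19, set 3) → VC-HIT  vc=[31, 7, 23]
15: 0x17f (blk 23, set 3) → VC-HIT  vc=[31, 7, 19]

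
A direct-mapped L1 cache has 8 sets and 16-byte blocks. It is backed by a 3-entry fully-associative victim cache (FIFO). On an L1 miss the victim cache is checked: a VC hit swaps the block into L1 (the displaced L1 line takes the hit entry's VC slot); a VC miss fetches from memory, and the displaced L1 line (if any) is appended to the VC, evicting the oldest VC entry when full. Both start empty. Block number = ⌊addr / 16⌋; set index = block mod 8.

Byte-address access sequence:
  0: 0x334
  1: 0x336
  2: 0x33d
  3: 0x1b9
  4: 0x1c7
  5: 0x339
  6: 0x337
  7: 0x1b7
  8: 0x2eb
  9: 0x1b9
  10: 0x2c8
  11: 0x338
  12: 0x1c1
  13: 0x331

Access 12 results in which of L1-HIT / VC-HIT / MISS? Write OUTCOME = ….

OUTCOME = VC-HIT

  [0] addr=0x334 blk=51 s=3: MISS | VC []
  [1] addr=0x336 blk=51 s=3: L1-HIT | VC []
  [2] addr=0x33d blk=51 s=3: L1-HIT | VC []
  [3] addr=0x1b9 blk=27 s=3: MISS | VC [51]
  [4] addr=0x1c7 blk=28 s=4: MISS | VC [51]
  [5] addr=0x339 blk=51 s=3: VC-HIT | VC [27]
  [6] addr=0x337 blk=51 s=3: L1-HIT | VC [27]
  [7] addr=0x1b7 blk=27 s=3: VC-HIT | VC [51]
  [8] addr=0x2eb blk=46 s=6: MISS | VC [51]
  [9] addr=0x1b9 blk=27 s=3: L1-HIT | VC [51]
  [10] addr=0x2c8 blk=44 s=4: MISS | VC [51, 28]
  [11] addr=0x338 blk=51 s=3: VC-HIT | VC [27, 28]
  [12] addr=0x1c1 blk=28 s=4: VC-HIT | VC [27, 44]
  [13] addr=0x331 blk=51 s=3: L1-HIT | VC [27, 44]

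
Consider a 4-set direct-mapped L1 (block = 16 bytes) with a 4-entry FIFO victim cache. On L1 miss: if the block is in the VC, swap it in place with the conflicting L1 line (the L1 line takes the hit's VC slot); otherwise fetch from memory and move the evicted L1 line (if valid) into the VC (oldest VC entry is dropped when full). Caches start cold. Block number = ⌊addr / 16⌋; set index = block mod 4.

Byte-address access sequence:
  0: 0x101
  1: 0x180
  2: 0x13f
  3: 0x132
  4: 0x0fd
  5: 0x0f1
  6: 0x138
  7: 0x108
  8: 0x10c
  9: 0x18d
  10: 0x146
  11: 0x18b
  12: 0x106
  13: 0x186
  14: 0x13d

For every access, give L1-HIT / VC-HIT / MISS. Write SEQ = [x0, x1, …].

0: 0x101 (blk 16, set 0) → MISS  vc=[]
1: 0x180 (blk 24, set 0) → MISS  vc=[16]
2: 0x13f (blk 19, set 3) → MISS  vc=[16]
3: 0x132 (blk 19, set 3) → L1-HIT  vc=[16]
4: 0xfd (blk 15, set 3) → MISS  vc=[16, 19]
5: 0xf1 (blk 15, set 3) → L1-HIT  vc=[16, 19]
6: 0x138 (blk 19, set 3) → VC-HIT  vc=[16, 15]
7: 0x108 (blk 16, set 0) → VC-HIT  vc=[24, 15]
8: 0x10c (blk 16, set 0) → L1-HIT  vc=[24, 15]
9: 0x18d (blk 24, set 0) → VC-HIT  vc=[16, 15]
10: 0x146 (blk 20, set 0) → MISS  vc=[16, 15, 24]
11: 0x18b (blk 24, set 0) → VC-HIT  vc=[16, 15, 20]
12: 0x106 (blk 16, set 0) → VC-HIT  vc=[24, 15, 20]
13: 0x186 (blk 24, set 0) → VC-HIT  vc=[16, 15, 20]
14: 0x13d (blk 19, set 3) → L1-HIT  vc=[16, 15, 20]

SEQ = [MISS, MISS, MISS, L1-HIT, MISS, L1-HIT, VC-HIT, VC-HIT, L1-HIT, VC-HIT, MISS, VC-HIT, VC-HIT, VC-HIT, L1-HIT]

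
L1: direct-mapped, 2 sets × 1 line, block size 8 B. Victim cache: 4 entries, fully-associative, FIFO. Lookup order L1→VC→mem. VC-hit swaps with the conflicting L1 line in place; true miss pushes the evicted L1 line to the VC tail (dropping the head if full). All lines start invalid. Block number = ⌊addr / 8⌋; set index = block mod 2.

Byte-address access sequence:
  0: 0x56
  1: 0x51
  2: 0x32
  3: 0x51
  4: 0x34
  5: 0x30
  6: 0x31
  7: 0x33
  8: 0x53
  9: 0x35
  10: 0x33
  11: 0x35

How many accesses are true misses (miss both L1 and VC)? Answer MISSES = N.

MISSES = 2

#0 0x56→b10/s0 MISS; vc=[]
#1 0x51→b10/s0 L1-HIT; vc=[]
#2 0x32→b6/s0 MISS; vc=[10]
#3 0x51→b10/s0 VC-HIT; vc=[6]
#4 0x34→b6/s0 VC-HIT; vc=[10]
#5 0x30→b6/s0 L1-HIT; vc=[10]
#6 0x31→b6/s0 L1-HIT; vc=[10]
#7 0x33→b6/s0 L1-HIT; vc=[10]
#8 0x53→b10/s0 VC-HIT; vc=[6]
#9 0x35→b6/s0 VC-HIT; vc=[10]
#10 0x33→b6/s0 L1-HIT; vc=[10]
#11 0x35→b6/s0 L1-HIT; vc=[10]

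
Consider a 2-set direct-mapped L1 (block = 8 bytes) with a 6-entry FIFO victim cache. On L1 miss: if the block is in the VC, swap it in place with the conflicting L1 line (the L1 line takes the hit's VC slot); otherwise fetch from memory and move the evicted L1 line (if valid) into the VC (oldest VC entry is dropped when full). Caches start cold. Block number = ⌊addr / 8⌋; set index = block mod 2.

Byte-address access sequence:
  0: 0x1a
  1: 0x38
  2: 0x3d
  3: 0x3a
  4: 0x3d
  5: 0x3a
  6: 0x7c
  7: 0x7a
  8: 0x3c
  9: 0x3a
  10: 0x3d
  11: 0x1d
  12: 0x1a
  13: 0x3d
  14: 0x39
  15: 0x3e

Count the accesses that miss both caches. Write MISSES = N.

MISSES = 3

  [0] addr=0x1a blk=3 s=1: MISS | VC []
  [1] addr=0x38 blk=7 s=1: MISS | VC [3]
  [2] addr=0x3d blk=7 s=1: L1-HIT | VC [3]
  [3] addr=0x3a blk=7 s=1: L1-HIT | VC [3]
  [4] addr=0x3d blk=7 s=1: L1-HIT | VC [3]
  [5] addr=0x3a blk=7 s=1: L1-HIT | VC [3]
  [6] addr=0x7c blk=15 s=1: MISS | VC [3, 7]
  [7] addr=0x7a blk=15 s=1: L1-HIT | VC [3, 7]
  [8] addr=0x3c blk=7 s=1: VC-HIT | VC [3, 15]
  [9] addr=0x3a blk=7 s=1: L1-HIT | VC [3, 15]
  [10] addr=0x3d blk=7 s=1: L1-HIT | VC [3, 15]
  [11] addr=0x1d blk=3 s=1: VC-HIT | VC [7, 15]
  [12] addr=0x1a blk=3 s=1: L1-HIT | VC [7, 15]
  [13] addr=0x3d blk=7 s=1: VC-HIT | VC [3, 15]
  [14] addr=0x39 blk=7 s=1: L1-HIT | VC [3, 15]
  [15] addr=0x3e blk=7 s=1: L1-HIT | VC [3, 15]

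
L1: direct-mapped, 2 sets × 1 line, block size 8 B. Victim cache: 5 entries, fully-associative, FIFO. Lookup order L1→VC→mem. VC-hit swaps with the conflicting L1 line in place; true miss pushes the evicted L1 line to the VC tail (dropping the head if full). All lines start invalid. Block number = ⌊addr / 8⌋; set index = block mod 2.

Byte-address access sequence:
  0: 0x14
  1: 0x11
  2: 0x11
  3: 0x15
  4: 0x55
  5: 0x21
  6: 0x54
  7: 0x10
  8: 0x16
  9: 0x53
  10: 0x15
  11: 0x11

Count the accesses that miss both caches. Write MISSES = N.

#0 0x14→b2/s0 MISS; vc=[]
#1 0x11→b2/s0 L1-HIT; vc=[]
#2 0x11→b2/s0 L1-HIT; vc=[]
#3 0x15→b2/s0 L1-HIT; vc=[]
#4 0x55→b10/s0 MISS; vc=[2]
#5 0x21→b4/s0 MISS; vc=[2,10]
#6 0x54→b10/s0 VC-HIT; vc=[2,4]
#7 0x10→b2/s0 VC-HIT; vc=[10,4]
#8 0x16→b2/s0 L1-HIT; vc=[10,4]
#9 0x53→b10/s0 VC-HIT; vc=[2,4]
#10 0x15→b2/s0 VC-HIT; vc=[10,4]
#11 0x11→b2/s0 L1-HIT; vc=[10,4]

MISSES = 3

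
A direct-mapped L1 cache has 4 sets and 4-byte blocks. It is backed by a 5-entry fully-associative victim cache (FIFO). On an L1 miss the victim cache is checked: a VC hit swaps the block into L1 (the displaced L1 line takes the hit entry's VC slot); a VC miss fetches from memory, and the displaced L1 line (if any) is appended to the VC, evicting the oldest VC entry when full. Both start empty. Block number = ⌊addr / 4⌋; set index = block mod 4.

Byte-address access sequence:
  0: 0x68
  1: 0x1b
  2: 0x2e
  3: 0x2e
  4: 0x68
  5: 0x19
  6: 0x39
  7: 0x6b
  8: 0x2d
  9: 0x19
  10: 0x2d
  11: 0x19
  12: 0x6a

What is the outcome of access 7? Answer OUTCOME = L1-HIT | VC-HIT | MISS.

#0 0x68→b26/s2 MISS; vc=[]
#1 0x1b→b6/s2 MISS; vc=[26]
#2 0x2e→b11/s3 MISS; vc=[26]
#3 0x2e→b11/s3 L1-HIT; vc=[26]
#4 0x68→b26/s2 VC-HIT; vc=[6]
#5 0x19→b6/s2 VC-HIT; vc=[26]
#6 0x39→b14/s2 MISS; vc=[26,6]
#7 0x6b→b26/s2 VC-HIT; vc=[14,6]
#8 0x2d→b11/s3 L1-HIT; vc=[14,6]
#9 0x19→b6/s2 VC-HIT; vc=[14,26]
#10 0x2d→b11/s3 L1-HIT; vc=[14,26]
#11 0x19→b6/s2 L1-HIT; vc=[14,26]
#12 0x6a→b26/s2 VC-HIT; vc=[14,6]

OUTCOME = VC-HIT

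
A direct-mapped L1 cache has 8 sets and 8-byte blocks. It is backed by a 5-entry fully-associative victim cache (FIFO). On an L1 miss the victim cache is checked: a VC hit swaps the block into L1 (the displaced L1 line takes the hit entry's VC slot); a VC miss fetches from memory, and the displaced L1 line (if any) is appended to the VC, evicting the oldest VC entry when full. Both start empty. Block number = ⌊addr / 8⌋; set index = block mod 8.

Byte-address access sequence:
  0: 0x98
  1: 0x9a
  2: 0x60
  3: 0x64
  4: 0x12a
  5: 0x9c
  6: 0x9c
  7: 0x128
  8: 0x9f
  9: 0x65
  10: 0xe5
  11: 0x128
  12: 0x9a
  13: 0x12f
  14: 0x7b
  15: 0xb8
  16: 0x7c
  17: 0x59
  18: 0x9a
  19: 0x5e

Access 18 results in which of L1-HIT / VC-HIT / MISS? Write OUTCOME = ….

#0 0x98→b19/s3 MISS; vc=[]
#1 0x9a→b19/s3 L1-HIT; vc=[]
#2 0x60→b12/s4 MISS; vc=[]
#3 0x64→b12/s4 L1-HIT; vc=[]
#4 0x12a→b37/s5 MISS; vc=[]
#5 0x9c→b19/s3 L1-HIT; vc=[]
#6 0x9c→b19/s3 L1-HIT; vc=[]
#7 0x128→b37/s5 L1-HIT; vc=[]
#8 0x9f→b19/s3 L1-HIT; vc=[]
#9 0x65→b12/s4 L1-HIT; vc=[]
#10 0xe5→b28/s4 MISS; vc=[12]
#11 0x128→b37/s5 L1-HIT; vc=[12]
#12 0x9a→b19/s3 L1-HIT; vc=[12]
#13 0x12f→b37/s5 L1-HIT; vc=[12]
#14 0x7b→b15/s7 MISS; vc=[12]
#15 0xb8→b23/s7 MISS; vc=[12,15]
#16 0x7c→b15/s7 VC-HIT; vc=[12,23]
#17 0x59→b11/s3 MISS; vc=[12,23,19]
#18 0x9a→b19/s3 VC-HIT; vc=[12,23,11]
#19 0x5e→b11/s3 VC-HIT; vc=[12,23,19]

OUTCOME = VC-HIT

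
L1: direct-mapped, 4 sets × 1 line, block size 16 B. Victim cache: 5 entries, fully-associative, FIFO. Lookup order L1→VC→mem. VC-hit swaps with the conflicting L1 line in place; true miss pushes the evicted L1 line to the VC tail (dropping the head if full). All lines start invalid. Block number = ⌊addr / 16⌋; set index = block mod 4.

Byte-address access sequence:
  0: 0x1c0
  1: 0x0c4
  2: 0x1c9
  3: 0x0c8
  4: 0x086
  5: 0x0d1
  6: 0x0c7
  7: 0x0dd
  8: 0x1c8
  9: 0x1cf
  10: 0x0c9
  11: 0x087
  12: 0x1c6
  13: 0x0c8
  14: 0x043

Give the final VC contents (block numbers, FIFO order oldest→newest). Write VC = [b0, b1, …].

0: 0x1c0 (blk 28, set 0) → MISS  vc=[]
1: 0xc4 (blk 12, set 0) → MISS  vc=[28]
2: 0x1c9 (blk 28, set 0) → VC-HIT  vc=[12]
3: 0xc8 (blk 12, set 0) → VC-HIT  vc=[28]
4: 0x86 (blk 8, set 0) → MISS  vc=[28, 12]
5: 0xd1 (blk 13, set 1) → MISS  vc=[28, 12]
6: 0xc7 (blk 12, set 0) → VC-HIT  vc=[28, 8]
7: 0xdd (blk 13, set 1) → L1-HIT  vc=[28, 8]
8: 0x1c8 (blk 28, set 0) → VC-HIT  vc=[12, 8]
9: 0x1cf (blk 28, set 0) → L1-HIT  vc=[12, 8]
10: 0xc9 (blk 12, set 0) → VC-HIT  vc=[28, 8]
11: 0x87 (blk 8, set 0) → VC-HIT  vc=[28, 12]
12: 0x1c6 (blk 28, set 0) → VC-HIT  vc=[8, 12]
13: 0xc8 (blk 12, set 0) → VC-HIT  vc=[8, 28]
14: 0x43 (blk 4, set 0) → MISS  vc=[8, 28, 12]

VC = [8, 28, 12]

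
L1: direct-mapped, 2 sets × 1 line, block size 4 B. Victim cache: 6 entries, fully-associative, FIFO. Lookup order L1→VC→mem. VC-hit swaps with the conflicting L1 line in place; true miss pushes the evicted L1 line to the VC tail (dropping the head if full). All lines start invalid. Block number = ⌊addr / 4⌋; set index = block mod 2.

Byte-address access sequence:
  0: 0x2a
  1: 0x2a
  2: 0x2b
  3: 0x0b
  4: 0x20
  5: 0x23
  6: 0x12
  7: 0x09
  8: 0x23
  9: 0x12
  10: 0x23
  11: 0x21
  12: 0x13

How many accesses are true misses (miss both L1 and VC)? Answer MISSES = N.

  [0] addr=0x2a blk=10 s=0: MISS | VC []
  [1] addr=0x2a blk=10 s=0: L1-HIT | VC []
  [2] addr=0x2b blk=10 s=0: L1-HIT | VC []
  [3] addr=0xb blk=2 s=0: MISS | VC [10]
  [4] addr=0x20 blk=8 s=0: MISS | VC [10, 2]
  [5] addr=0x23 blk=8 s=0: L1-HIT | VC [10, 2]
  [6] addr=0x12 blk=4 s=0: MISS | VC [10, 2, 8]
  [7] addr=0x9 blk=2 s=0: VC-HIT | VC [10, 4, 8]
  [8] addr=0x23 blk=8 s=0: VC-HIT | VC [10, 4, 2]
  [9] addr=0x12 blk=4 s=0: VC-HIT | VC [10, 8, 2]
  [10] addr=0x23 blk=8 s=0: VC-HIT | VC [10, 4, 2]
  [11] addr=0x21 blk=8 s=0: L1-HIT | VC [10, 4, 2]
  [12] addr=0x13 blk=4 s=0: VC-HIT | VC [10, 8, 2]

MISSES = 4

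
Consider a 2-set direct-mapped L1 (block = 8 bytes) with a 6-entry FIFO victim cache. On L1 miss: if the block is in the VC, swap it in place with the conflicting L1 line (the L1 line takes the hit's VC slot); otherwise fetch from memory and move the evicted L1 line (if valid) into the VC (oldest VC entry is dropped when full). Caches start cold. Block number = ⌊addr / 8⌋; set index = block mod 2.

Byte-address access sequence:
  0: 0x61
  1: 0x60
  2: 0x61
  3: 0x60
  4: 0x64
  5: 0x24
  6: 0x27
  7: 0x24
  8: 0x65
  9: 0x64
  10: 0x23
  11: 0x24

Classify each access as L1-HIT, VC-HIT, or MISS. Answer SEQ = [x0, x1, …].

SEQ = [MISS, L1-HIT, L1-HIT, L1-HIT, L1-HIT, MISS, L1-HIT, L1-HIT, VC-HIT, L1-HIT, VC-HIT, L1-HIT]

#0 0x61→b12/s0 MISS; vc=[]
#1 0x60→b12/s0 L1-HIT; vc=[]
#2 0x61→b12/s0 L1-HIT; vc=[]
#3 0x60→b12/s0 L1-HIT; vc=[]
#4 0x64→b12/s0 L1-HIT; vc=[]
#5 0x24→b4/s0 MISS; vc=[12]
#6 0x27→b4/s0 L1-HIT; vc=[12]
#7 0x24→b4/s0 L1-HIT; vc=[12]
#8 0x65→b12/s0 VC-HIT; vc=[4]
#9 0x64→b12/s0 L1-HIT; vc=[4]
#10 0x23→b4/s0 VC-HIT; vc=[12]
#11 0x24→b4/s0 L1-HIT; vc=[12]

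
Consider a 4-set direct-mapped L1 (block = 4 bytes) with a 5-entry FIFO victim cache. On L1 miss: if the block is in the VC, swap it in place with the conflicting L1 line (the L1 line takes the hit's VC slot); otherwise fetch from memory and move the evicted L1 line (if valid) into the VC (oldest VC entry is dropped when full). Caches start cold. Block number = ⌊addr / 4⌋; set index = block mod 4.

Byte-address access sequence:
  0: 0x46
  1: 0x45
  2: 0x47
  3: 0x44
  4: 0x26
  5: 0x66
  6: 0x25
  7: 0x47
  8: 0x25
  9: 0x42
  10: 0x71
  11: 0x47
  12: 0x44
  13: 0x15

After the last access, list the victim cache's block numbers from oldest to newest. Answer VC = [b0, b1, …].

VC = [9, 25, 16, 17]

#0 0x46→b17/s1 MISS; vc=[]
#1 0x45→b17/s1 L1-HIT; vc=[]
#2 0x47→b17/s1 L1-HIT; vc=[]
#3 0x44→b17/s1 L1-HIT; vc=[]
#4 0x26→b9/s1 MISS; vc=[17]
#5 0x66→b25/s1 MISS; vc=[17,9]
#6 0x25→b9/s1 VC-HIT; vc=[17,25]
#7 0x47→b17/s1 VC-HIT; vc=[9,25]
#8 0x25→b9/s1 VC-HIT; vc=[17,25]
#9 0x42→b16/s0 MISS; vc=[17,25]
#10 0x71→b28/s0 MISS; vc=[17,25,16]
#11 0x47→b17/s1 VC-HIT; vc=[9,25,16]
#12 0x44→b17/s1 L1-HIT; vc=[9,25,16]
#13 0x15→b5/s1 MISS; vc=[9,25,16,17]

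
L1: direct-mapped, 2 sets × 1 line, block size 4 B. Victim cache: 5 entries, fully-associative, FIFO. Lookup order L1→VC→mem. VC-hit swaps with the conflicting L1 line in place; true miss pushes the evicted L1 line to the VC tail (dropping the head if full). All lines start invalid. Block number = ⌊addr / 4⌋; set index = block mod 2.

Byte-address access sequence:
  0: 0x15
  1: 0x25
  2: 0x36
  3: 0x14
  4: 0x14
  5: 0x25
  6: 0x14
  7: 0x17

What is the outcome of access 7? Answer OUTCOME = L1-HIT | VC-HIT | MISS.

  [0] addr=0x15 blk=5 s=1: MISS | VC []
  [1] addr=0x25 blk=9 s=1: MISS | VC [5]
  [2] addr=0x36 blk=13 s=1: MISS | VC [5, 9]
  [3] addr=0x14 blk=5 s=1: VC-HIT | VC [13, 9]
  [4] addr=0x14 blk=5 s=1: L1-HIT | VC [13, 9]
  [5] addr=0x25 blk=9 s=1: VC-HIT | VC [13, 5]
  [6] addr=0x14 blk=5 s=1: VC-HIT | VC [13, 9]
  [7] addr=0x17 blk=5 s=1: L1-HIT | VC [13, 9]

OUTCOME = L1-HIT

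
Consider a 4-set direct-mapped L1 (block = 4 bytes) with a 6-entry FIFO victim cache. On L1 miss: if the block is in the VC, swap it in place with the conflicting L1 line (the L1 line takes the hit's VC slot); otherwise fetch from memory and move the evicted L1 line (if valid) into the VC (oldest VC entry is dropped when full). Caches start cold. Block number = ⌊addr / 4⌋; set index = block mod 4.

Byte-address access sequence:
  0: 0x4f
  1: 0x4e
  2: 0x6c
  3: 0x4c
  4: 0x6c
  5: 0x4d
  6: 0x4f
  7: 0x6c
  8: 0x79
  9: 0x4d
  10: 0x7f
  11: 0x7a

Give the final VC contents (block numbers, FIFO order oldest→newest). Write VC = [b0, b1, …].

  [0] addr=0x4f blk=19 s=3: MISS | VC []
  [1] addr=0x4e blk=19 s=3: L1-HIT | VC []
  [2] addr=0x6c blk=27 s=3: MISS | VC [19]
  [3] addr=0x4c blk=19 s=3: VC-HIT | VC [27]
  [4] addr=0x6c blk=27 s=3: VC-HIT | VC [19]
  [5] addr=0x4d blk=19 s=3: VC-HIT | VC [27]
  [6] addr=0x4f blk=19 s=3: L1-HIT | VC [27]
  [7] addr=0x6c blk=27 s=3: VC-HIT | VC [19]
  [8] addr=0x79 blk=30 s=2: MISS | VC [19]
  [9] addr=0x4d blk=19 s=3: VC-HIT | VC [27]
  [10] addr=0x7f blk=31 s=3: MISS | VC [27, 19]
  [11] addr=0x7a blk=30 s=2: L1-HIT | VC [27, 19]

VC = [27, 19]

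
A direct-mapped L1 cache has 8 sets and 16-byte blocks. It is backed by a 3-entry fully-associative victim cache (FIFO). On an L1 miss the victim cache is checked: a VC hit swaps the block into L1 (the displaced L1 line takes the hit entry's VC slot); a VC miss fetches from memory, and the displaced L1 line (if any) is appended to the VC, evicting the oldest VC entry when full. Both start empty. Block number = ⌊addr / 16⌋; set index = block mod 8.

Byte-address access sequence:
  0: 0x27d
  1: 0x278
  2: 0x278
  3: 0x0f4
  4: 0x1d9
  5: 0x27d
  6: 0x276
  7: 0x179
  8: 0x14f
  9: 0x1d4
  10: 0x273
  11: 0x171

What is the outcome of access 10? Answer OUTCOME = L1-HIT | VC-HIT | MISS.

OUTCOME = VC-HIT

  [0] addr=0x27d blk=39 s=7: MISS | VC []
  [1] addr=0x278 blk=39 s=7: L1-HIT | VC []
  [2] addr=0x278 blk=39 s=7: L1-HIT | VC []
  [3] addr=0xf4 blk=15 s=7: MISS | VC [39]
  [4] addr=0x1d9 blk=29 s=5: MISS | VC [39]
  [5] addr=0x27d blk=39 s=7: VC-HIT | VC [15]
  [6] addr=0x276 blk=39 s=7: L1-HIT | VC [15]
  [7] addr=0x179 blk=23 s=7: MISS | VC [15, 39]
  [8] addr=0x14f blk=20 s=4: MISS | VC [15, 39]
  [9] addr=0x1d4 blk=29 s=5: L1-HIT | VC [15, 39]
  [10] addr=0x273 blk=39 s=7: VC-HIT | VC [15, 23]
  [11] addr=0x171 blk=23 s=7: VC-HIT | VC [15, 39]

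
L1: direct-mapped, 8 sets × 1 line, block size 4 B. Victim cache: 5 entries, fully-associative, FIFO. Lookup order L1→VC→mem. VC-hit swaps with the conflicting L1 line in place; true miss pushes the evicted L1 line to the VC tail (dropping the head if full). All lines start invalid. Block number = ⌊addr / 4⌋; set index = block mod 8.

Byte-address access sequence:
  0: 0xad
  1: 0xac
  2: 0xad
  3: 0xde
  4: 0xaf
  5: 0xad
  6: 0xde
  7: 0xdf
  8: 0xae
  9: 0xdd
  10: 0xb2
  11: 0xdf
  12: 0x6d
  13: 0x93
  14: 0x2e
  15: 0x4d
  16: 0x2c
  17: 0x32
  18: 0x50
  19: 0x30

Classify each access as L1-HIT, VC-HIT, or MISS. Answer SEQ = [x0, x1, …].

  [0] addr=0xad blk=43 s=3: MISS | VC []
  [1] addr=0xac blk=43 s=3: L1-HIT | VC []
  [2] addr=0xad blk=43 s=3: L1-HIT | VC []
  [3] addr=0xde blk=55 s=7: MISS | VC []
  [4] addr=0xaf blk=43 s=3: L1-HIT | VC []
  [5] addr=0xad blk=43 s=3: L1-HIT | VC []
  [6] addr=0xde blk=55 s=7: L1-HIT | VC []
  [7] addr=0xdf blk=55 s=7: L1-HIT | VC []
  [8] addr=0xae blk=43 s=3: L1-HIT | VC []
  [9] addr=0xdd blk=55 s=7: L1-HIT | VC []
  [10] addr=0xb2 blk=44 s=4: MISS | VC []
  [11] addr=0xdf blk=55 s=7: L1-HIT | VC []
  [12] addr=0x6d blk=27 s=3: MISS | VC [43]
  [13] addr=0x93 blk=36 s=4: MISS | VC [43, 44]
  [14] addr=0x2e blk=11 s=3: MISS | VC [43, 44, 27]
  [15] addr=0x4d blk=19 s=3: MISS | VC [43, 44, 27, 11]
  [16] addr=0x2c blk=11 s=3: VC-HIT | VC [43, 44, 27, 19]
  [17] addr=0x32 blk=12 s=4: MISS | VC [43, 44, 27, 19, 36]
  [18] addr=0x50 blk=20 s=4: MISS | VC [44, 27, 19, 36, 12]
  [19] addr=0x30 blk=12 s=4: VC-HIT | VC [44, 27, 19, 36, 20]

SEQ = [MISS, L1-HIT, L1-HIT, MISS, L1-HIT, L1-HIT, L1-HIT, L1-HIT, L1-HIT, L1-HIT, MISS, L1-HIT, MISS, MISS, MISS, MISS, VC-HIT, MISS, MISS, VC-HIT]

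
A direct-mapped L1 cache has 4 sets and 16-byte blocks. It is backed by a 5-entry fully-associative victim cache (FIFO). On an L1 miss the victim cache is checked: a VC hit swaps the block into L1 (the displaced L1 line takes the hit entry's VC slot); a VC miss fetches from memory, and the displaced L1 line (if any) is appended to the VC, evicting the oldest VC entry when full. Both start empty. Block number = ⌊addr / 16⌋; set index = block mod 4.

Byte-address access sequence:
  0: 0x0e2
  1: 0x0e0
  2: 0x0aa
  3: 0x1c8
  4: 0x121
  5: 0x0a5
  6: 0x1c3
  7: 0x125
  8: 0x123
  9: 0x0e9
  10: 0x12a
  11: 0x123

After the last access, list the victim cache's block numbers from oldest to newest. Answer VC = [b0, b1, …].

  [0] addr=0xe2 blk=14 s=2: MISS | VC []
  [1] addr=0xe0 blk=14 s=2: L1-HIT | VC []
  [2] addr=0xaa blk=10 s=2: MISS | VC [14]
  [3] addr=0x1c8 blk=28 s=0: MISS | VC [14]
  [4] addr=0x121 blk=18 s=2: MISS | VC [14, 10]
  [5] addr=0xa5 blk=10 s=2: VC-HIT | VC [14, 18]
  [6] addr=0x1c3 blk=28 s=0: L1-HIT | VC [14, 18]
  [7] addr=0x125 blk=18 s=2: VC-HIT | VC [14, 10]
  [8] addr=0x123 blk=18 s=2: L1-HIT | VC [14, 10]
  [9] addr=0xe9 blk=14 s=2: VC-HIT | VC [18, 10]
  [10] addr=0x12a blk=18 s=2: VC-HIT | VC [14, 10]
  [11] addr=0x123 blk=18 s=2: L1-HIT | VC [14, 10]

VC = [14, 10]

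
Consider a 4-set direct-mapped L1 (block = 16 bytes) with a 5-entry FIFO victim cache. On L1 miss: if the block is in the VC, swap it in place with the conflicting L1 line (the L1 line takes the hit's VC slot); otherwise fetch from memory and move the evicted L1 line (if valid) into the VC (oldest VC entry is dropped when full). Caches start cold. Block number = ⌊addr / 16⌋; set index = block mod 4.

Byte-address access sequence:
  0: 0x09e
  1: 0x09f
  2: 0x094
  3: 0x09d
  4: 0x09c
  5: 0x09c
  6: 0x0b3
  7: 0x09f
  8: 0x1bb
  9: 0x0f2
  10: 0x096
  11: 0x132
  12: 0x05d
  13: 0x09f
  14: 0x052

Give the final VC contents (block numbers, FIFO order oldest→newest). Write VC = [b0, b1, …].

#0 0x9e→b9/s1 MISS; vc=[]
#1 0x9f→b9/s1 L1-HIT; vc=[]
#2 0x94→b9/s1 L1-HIT; vc=[]
#3 0x9d→b9/s1 L1-HIT; vc=[]
#4 0x9c→b9/s1 L1-HIT; vc=[]
#5 0x9c→b9/s1 L1-HIT; vc=[]
#6 0xb3→b11/s3 MISS; vc=[]
#7 0x9f→b9/s1 L1-HIT; vc=[]
#8 0x1bb→b27/s3 MISS; vc=[11]
#9 0xf2→b15/s3 MISS; vc=[11,27]
#10 0x96→b9/s1 L1-HIT; vc=[11,27]
#11 0x132→b19/s3 MISS; vc=[11,27,15]
#12 0x5d→b5/s1 MISS; vc=[11,27,15,9]
#13 0x9f→b9/s1 VC-HIT; vc=[11,27,15,5]
#14 0x52→b5/s1 VC-HIT; vc=[11,27,15,9]

VC = [11, 27, 15, 9]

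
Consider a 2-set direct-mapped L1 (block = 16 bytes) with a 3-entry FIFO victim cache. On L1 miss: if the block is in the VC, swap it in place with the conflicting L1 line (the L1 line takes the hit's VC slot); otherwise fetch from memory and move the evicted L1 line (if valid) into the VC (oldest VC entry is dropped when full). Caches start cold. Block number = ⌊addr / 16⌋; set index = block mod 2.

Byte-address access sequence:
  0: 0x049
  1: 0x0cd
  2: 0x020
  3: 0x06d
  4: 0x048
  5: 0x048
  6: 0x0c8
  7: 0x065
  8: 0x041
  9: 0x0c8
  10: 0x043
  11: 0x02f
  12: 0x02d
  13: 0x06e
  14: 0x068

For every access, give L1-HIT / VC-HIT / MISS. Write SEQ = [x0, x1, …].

  [0] addr=0x49 blk=4 s=0: MISS | VC []
  [1] addr=0xcd blk=12 s=0: MISS | VC [4]
  [2] addr=0x20 blk=2 s=0: MISS | VC [4, 12]
  [3] addr=0x6d blk=6 s=0: MISS | VC [4, 12, 2]
  [4] addr=0x48 blk=4 s=0: VC-HIT | VC [6, 12, 2]
  [5] addr=0x48 blk=4 s=0: L1-HIT | VC [6, 12, 2]
  [6] addr=0xc8 blk=12 s=0: VC-HIT | VC [6, 4, 2]
  [7] addr=0x65 blk=6 s=0: VC-HIT | VC [12, 4, 2]
  [8] addr=0x41 blk=4 s=0: VC-HIT | VC [12, 6, 2]
  [9] addr=0xc8 blk=12 s=0: VC-HIT | VC [4, 6, 2]
  [10] addr=0x43 blk=4 s=0: VC-HIT | VC [12, 6, 2]
  [11] addr=0x2f blk=2 s=0: VC-HIT | VC [12, 6, 4]
  [12] addr=0x2d blk=2 s=0: L1-HIT | VC [12, 6, 4]
  [13] addr=0x6e blk=6 s=0: VC-HIT | VC [12, 2, 4]
  [14] addr=0x68 blk=6 s=0: L1-HIT | VC [12, 2, 4]

SEQ = [MISS, MISS, MISS, MISS, VC-HIT, L1-HIT, VC-HIT, VC-HIT, VC-HIT, VC-HIT, VC-HIT, VC-HIT, L1-HIT, VC-HIT, L1-HIT]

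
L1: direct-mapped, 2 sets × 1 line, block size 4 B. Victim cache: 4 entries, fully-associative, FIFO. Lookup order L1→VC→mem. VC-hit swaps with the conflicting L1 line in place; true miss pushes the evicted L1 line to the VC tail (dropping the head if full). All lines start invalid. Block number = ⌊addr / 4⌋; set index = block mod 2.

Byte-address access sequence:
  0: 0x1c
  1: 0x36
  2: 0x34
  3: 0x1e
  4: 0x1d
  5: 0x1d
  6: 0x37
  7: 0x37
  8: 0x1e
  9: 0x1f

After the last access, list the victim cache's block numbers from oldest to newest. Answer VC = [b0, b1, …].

  [0] addr=0x1c blk=7 s=1: MISS | VC []
  [1] addr=0x36 blk=13 s=1: MISS | VC [7]
  [2] addr=0x34 blk=13 s=1: L1-HIT | VC [7]
  [3] addr=0x1e blk=7 s=1: VC-HIT | VC [13]
  [4] addr=0x1d blk=7 s=1: L1-HIT | VC [13]
  [5] addr=0x1d blk=7 s=1: L1-HIT | VC [13]
  [6] addr=0x37 blk=13 s=1: VC-HIT | VC [7]
  [7] addr=0x37 blk=13 s=1: L1-HIT | VC [7]
  [8] addr=0x1e blk=7 s=1: VC-HIT | VC [13]
  [9] addr=0x1f blk=7 s=1: L1-HIT | VC [13]

VC = [13]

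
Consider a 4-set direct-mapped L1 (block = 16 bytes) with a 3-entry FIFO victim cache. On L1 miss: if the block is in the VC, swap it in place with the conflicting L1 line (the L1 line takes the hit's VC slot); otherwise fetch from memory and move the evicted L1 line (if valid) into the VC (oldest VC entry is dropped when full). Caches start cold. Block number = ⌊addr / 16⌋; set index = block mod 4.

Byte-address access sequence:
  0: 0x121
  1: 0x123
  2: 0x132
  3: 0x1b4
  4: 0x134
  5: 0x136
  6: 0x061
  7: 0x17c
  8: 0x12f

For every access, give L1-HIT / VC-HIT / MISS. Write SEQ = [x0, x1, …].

SEQ = [MISS, L1-HIT, MISS, MISS, VC-HIT, L1-HIT, MISS, MISS, VC-HIT]

0: 0x121 (blk 18, set 2) → MISS  vc=[]
1: 0x123 (blk 18, set 2) → L1-HIT  vc=[]
2: 0x132 (blk 19, set 3) → MISS  vc=[]
3: 0x1b4 (blk 27, set 3) → MISS  vc=[19]
4: 0x134 (blk 19, set 3) → VC-HIT  vc=[27]
5: 0x136 (blk 19, set 3) → L1-HIT  vc=[27]
6: 0x61 (blk 6, set 2) → MISS  vc=[27, 18]
7: 0x17c (blk 23, set 3) → MISS  vc=[27, 18, 19]
8: 0x12f (blk 18, set 2) → VC-HIT  vc=[27, 6, 19]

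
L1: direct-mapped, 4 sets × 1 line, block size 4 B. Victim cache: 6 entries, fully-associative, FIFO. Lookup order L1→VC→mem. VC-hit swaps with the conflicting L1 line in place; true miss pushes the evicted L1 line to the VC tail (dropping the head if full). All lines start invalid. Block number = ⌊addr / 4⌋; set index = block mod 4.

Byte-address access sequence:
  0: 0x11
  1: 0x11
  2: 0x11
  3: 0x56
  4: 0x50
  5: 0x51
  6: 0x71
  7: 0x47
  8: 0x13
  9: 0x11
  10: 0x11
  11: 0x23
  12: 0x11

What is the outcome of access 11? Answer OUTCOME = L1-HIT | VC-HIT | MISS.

OUTCOME = MISS

#0 0x11→b4/s0 MISS; vc=[]
#1 0x11→b4/s0 L1-HIT; vc=[]
#2 0x11→b4/s0 L1-HIT; vc=[]
#3 0x56→b21/s1 MISS; vc=[]
#4 0x50→b20/s0 MISS; vc=[4]
#5 0x51→b20/s0 L1-HIT; vc=[4]
#6 0x71→b28/s0 MISS; vc=[4,20]
#7 0x47→b17/s1 MISS; vc=[4,20,21]
#8 0x13→b4/s0 VC-HIT; vc=[28,20,21]
#9 0x11→b4/s0 L1-HIT; vc=[28,20,21]
#10 0x11→b4/s0 L1-HIT; vc=[28,20,21]
#11 0x23→b8/s0 MISS; vc=[28,20,21,4]
#12 0x11→b4/s0 VC-HIT; vc=[28,20,21,8]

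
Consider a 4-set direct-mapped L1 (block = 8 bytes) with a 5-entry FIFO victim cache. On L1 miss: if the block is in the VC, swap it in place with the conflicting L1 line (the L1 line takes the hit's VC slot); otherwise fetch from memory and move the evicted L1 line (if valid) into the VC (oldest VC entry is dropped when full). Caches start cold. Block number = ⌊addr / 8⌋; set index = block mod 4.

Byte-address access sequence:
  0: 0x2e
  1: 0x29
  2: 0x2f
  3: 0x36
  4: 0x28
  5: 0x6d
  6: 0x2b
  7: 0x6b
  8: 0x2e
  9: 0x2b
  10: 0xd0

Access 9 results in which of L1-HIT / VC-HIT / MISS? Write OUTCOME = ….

#0 0x2e→b5/s1 MISS; vc=[]
#1 0x29→b5/s1 L1-HIT; vc=[]
#2 0x2f→b5/s1 L1-HIT; vc=[]
#3 0x36→b6/s2 MISS; vc=[]
#4 0x28→b5/s1 L1-HIT; vc=[]
#5 0x6d→b13/s1 MISS; vc=[5]
#6 0x2b→b5/s1 VC-HIT; vc=[13]
#7 0x6b→b13/s1 VC-HIT; vc=[5]
#8 0x2e→b5/s1 VC-HIT; vc=[13]
#9 0x2b→b5/s1 L1-HIT; vc=[13]
#10 0xd0→b26/s2 MISS; vc=[13,6]

OUTCOME = L1-HIT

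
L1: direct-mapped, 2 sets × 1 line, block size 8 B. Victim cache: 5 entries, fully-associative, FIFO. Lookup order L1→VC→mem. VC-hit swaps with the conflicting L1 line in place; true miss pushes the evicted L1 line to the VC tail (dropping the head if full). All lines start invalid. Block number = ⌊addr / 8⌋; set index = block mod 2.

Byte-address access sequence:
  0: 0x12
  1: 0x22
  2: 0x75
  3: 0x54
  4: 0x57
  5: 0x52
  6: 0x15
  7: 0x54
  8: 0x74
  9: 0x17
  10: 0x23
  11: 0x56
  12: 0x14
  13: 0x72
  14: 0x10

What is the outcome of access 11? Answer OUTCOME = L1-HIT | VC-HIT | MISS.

  [0] addr=0x12 blk=2 s=0: MISS | VC []
  [1] addr=0x22 blk=4 s=0: MISS | VC [2]
  [2] addr=0x75 blk=14 s=0: MISS | VC [2, 4]
  [3] addr=0x54 blk=10 s=0: MISS | VC [2, 4, 14]
  [4] addr=0x57 blk=10 s=0: L1-HIT | VC [2, 4, 14]
  [5] addr=0x52 blk=10 s=0: L1-HIT | VC [2, 4, 14]
  [6] addr=0x15 blk=2 s=0: VC-HIT | VC [10, 4, 14]
  [7] addr=0x54 blk=10 s=0: VC-HIT | VC [2, 4, 14]
  [8] addr=0x74 blk=14 s=0: VC-HIT | VC [2, 4, 10]
  [9] addr=0x17 blk=2 s=0: VC-HIT | VC [14, 4, 10]
  [10] addr=0x23 blk=4 s=0: VC-HIT | VC [14, 2, 10]
  [11] addr=0x56 blk=10 s=0: VC-HIT | VC [14, 2, 4]
  [12] addr=0x14 blk=2 s=0: VC-HIT | VC [14, 10, 4]
  [13] addr=0x72 blk=14 s=0: VC-HIT | VC [2, 10, 4]
  [14] addr=0x10 blk=2 s=0: VC-HIT | VC [14, 10, 4]

OUTCOME = VC-HIT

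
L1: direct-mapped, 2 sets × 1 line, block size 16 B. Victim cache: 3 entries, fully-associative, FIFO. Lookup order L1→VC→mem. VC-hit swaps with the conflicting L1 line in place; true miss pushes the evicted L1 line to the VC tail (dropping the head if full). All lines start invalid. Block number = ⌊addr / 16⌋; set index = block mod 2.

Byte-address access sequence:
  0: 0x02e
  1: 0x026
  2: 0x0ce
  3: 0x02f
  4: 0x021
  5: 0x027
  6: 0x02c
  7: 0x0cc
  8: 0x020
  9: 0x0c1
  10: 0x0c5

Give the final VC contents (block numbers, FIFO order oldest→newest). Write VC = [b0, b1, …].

  [0] addr=0x2e blk=2 s=0: MISS | VC []
  [1] addr=0x26 blk=2 s=0: L1-HIT | VC []
  [2] addr=0xce blk=12 s=0: MISS | VC [2]
  [3] addr=0x2f blk=2 s=0: VC-HIT | VC [12]
  [4] addr=0x21 blk=2 s=0: L1-HIT | VC [12]
  [5] addr=0x27 blk=2 s=0: L1-HIT | VC [12]
  [6] addr=0x2c blk=2 s=0: L1-HIT | VC [12]
  [7] addr=0xcc blk=12 s=0: VC-HIT | VC [2]
  [8] addr=0x20 blk=2 s=0: VC-HIT | VC [12]
  [9] addr=0xc1 blk=12 s=0: VC-HIT | VC [2]
  [10] addr=0xc5 blk=12 s=0: L1-HIT | VC [2]

VC = [2]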